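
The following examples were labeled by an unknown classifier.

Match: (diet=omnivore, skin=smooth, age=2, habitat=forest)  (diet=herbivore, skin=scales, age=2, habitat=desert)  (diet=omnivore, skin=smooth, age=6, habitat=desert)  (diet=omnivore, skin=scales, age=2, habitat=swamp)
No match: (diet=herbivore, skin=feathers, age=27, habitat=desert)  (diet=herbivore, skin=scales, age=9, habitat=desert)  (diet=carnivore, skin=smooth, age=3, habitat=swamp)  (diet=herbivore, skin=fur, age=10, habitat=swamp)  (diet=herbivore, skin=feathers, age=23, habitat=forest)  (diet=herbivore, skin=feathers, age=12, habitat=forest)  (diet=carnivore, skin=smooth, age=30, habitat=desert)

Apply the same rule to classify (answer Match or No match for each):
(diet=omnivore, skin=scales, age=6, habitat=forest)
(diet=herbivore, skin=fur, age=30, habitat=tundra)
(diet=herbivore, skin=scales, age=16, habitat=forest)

The classifier is using: diet is omnivore OR age = 2.
(diet=omnivore, skin=scales, age=6, habitat=forest): diet is omnivore, age = 6 — fits, so Match.
(diet=herbivore, skin=fur, age=30, habitat=tundra): diet is herbivore, age = 30 — does not fit, so No match.
(diet=herbivore, skin=scales, age=16, habitat=forest): diet is herbivore, age = 16 — does not fit, so No match.

Match, No match, No match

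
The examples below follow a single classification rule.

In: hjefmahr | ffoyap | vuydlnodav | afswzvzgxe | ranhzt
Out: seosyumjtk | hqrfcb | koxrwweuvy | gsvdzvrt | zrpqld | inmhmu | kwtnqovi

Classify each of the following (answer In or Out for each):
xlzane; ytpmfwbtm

In, Out

Every 'In' example satisfies: contains 'a'. None of the 'Out' examples do.
In: xlzane, since has 'a'.
Out: ytpmfwbtm, since no 'a'.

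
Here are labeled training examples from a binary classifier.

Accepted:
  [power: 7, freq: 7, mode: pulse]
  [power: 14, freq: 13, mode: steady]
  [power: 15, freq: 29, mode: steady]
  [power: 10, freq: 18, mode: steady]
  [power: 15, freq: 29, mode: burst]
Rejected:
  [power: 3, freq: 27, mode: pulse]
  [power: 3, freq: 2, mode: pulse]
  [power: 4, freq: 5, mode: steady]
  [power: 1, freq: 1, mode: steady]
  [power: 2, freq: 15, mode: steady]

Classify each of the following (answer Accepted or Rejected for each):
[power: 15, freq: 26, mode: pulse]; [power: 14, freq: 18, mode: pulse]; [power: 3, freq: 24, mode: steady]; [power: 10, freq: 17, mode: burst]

The distinguishing property — power ≥ 7 — holds for all the 'Accepted' cases and none of the 'Rejected' cases.
[power: 15, freq: 26, mode: pulse]: power = 15 — matches, so Accepted.
[power: 14, freq: 18, mode: pulse]: power = 14 — matches, so Accepted.
[power: 3, freq: 24, mode: steady]: power = 3 — fails the rule, so Rejected.
[power: 10, freq: 17, mode: burst]: power = 10 — matches, so Accepted.

Accepted, Accepted, Rejected, Accepted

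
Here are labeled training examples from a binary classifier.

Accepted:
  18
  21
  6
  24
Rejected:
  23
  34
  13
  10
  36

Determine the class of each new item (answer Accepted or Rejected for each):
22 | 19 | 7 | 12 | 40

Rejected, Rejected, Rejected, Accepted, Rejected

The classifier is using: multiple of 3 AND at most 24.
22: Rejected (22 = 3·7 + 1, 22 ≤ 24).
19: Rejected (19 = 3·6 + 1, 19 ≤ 24).
7: Rejected (7 = 3·2 + 1, 7 ≤ 24).
12: Accepted (12 = 3·4, 12 ≤ 24).
40: Rejected (40 = 3·13 + 1, 40 > 24).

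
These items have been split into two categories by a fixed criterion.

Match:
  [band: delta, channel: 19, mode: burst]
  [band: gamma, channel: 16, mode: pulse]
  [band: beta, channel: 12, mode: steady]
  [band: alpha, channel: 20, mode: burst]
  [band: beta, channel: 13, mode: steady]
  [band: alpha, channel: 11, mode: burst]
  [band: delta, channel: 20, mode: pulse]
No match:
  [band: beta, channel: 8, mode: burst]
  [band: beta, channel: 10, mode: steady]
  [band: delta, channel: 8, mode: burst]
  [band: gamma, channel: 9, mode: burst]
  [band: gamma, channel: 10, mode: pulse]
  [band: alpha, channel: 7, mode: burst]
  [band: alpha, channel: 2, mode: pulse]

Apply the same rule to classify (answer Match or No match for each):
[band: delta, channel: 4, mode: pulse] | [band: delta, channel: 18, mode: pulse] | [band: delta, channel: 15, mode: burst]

No match, Match, Match

The simplest hypothesis consistent with all the labels is: channel ≥ 11.
[band: delta, channel: 4, mode: pulse] — channel = 4, hence No match.
[band: delta, channel: 18, mode: pulse] — channel = 18, hence Match.
[band: delta, channel: 15, mode: burst] — channel = 15, hence Match.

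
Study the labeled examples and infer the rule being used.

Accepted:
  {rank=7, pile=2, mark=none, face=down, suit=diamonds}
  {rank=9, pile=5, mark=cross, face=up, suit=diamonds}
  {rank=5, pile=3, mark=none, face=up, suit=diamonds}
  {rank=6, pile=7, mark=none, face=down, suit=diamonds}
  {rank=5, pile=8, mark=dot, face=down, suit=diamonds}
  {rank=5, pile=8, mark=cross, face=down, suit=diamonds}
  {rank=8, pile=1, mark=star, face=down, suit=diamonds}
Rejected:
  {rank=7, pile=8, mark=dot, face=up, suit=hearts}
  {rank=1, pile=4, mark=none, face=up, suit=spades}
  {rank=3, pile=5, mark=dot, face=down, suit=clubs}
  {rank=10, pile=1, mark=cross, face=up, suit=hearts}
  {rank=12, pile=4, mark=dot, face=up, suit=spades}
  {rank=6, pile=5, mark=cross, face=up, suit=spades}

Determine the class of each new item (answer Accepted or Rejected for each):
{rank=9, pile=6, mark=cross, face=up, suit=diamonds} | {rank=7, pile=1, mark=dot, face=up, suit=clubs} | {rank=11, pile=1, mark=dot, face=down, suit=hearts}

Accepted, Rejected, Rejected

The pattern is that an item is 'Accepted' exactly when: suit is diamonds.
{rank=9, pile=6, mark=cross, face=up, suit=diamonds}: suit is diamonds, meets the rule → Accepted.
{rank=7, pile=1, mark=dot, face=up, suit=clubs}: suit is clubs, fails this test → Rejected.
{rank=11, pile=1, mark=dot, face=down, suit=hearts}: suit is hearts, fails this test → Rejected.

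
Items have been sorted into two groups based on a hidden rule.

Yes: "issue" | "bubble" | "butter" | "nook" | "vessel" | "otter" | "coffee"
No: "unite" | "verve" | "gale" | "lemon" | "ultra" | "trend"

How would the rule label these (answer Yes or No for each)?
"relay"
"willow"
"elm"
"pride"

Rule: has a double letter. This holds for each 'Yes' example and fails for each 'No' one.

No, Yes, No, No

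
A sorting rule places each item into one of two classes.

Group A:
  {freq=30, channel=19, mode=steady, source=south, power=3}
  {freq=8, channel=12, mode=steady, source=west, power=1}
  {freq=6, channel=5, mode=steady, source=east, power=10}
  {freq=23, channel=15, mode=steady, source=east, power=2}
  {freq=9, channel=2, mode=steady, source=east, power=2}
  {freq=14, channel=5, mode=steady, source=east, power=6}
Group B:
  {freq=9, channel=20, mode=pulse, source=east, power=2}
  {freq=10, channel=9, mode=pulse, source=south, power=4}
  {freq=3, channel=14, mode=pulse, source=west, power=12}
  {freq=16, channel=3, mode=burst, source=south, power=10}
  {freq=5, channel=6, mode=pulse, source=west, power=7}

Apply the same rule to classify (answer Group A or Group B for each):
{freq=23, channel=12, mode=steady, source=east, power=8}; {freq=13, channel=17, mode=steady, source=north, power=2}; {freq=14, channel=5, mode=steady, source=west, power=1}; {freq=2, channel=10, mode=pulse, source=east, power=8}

Group A, Group A, Group A, Group B

Every 'Group A' example satisfies: mode is steady. None of the 'Group B' examples do.
{freq=23, channel=12, mode=steady, source=east, power=8}: Group A (mode is steady). {freq=13, channel=17, mode=steady, source=north, power=2}: Group A (mode is steady). {freq=14, channel=5, mode=steady, source=west, power=1}: Group A (mode is steady). {freq=2, channel=10, mode=pulse, source=east, power=8}: Group B (mode is pulse).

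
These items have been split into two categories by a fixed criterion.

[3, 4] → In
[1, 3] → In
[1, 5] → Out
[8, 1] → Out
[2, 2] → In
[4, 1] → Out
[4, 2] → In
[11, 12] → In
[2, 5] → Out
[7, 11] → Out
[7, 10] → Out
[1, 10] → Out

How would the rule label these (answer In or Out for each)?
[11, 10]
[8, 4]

The rule appears to be: |first − second| ≤ 2.

In, Out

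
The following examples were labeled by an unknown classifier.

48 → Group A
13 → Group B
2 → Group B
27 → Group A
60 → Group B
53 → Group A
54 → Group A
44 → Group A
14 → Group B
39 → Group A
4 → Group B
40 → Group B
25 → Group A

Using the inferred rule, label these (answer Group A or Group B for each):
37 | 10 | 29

Group A, Group B, Group A

The classifier is using: digit sum ≥ 7.
37: digit sum 3+7 = 10 — qualifies, so Group A. 10: digit sum 1+0 = 1 — does not pass, so Group B. 29: digit sum 2+9 = 11 — qualifies, so Group A.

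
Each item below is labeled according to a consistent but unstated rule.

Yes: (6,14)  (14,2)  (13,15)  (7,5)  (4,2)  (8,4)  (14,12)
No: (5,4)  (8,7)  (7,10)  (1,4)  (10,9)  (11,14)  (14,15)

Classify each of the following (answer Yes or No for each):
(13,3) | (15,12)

The pattern is that an item is 'Yes' exactly when: sum is even.
(13,3): 13+3 = 16, has this property → Yes.
(15,12): 15+12 = 27, does not pass → No.

Yes, No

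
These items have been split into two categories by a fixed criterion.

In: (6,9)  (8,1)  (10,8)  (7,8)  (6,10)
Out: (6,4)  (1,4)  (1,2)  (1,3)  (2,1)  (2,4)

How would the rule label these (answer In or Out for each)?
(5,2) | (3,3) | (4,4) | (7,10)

The distinguishing property — max ≥ 7 — holds for all the 'In' cases and none of the 'Out' cases.
Out: (5,2), since max 5.
Out: (3,3), since max 3.
Out: (4,4), since max 4.
In: (7,10), since max 10.

Out, Out, Out, In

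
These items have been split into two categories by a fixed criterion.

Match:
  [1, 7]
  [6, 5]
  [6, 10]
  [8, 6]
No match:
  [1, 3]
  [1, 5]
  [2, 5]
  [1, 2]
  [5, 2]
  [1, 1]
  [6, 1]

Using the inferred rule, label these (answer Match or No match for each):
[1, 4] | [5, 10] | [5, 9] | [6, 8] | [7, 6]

No match, Match, Match, Match, Match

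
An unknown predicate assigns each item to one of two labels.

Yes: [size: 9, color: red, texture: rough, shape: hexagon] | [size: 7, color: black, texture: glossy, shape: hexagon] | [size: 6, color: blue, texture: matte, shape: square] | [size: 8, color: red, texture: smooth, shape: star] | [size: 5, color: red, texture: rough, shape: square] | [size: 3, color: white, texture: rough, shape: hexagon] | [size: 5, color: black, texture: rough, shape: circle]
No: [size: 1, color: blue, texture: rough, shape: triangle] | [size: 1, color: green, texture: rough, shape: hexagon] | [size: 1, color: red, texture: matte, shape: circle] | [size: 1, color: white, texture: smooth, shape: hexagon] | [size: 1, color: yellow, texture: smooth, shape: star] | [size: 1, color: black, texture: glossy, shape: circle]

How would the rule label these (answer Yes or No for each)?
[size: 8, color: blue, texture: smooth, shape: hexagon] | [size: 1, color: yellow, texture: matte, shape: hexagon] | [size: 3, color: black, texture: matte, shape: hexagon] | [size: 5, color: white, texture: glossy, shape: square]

The distinguishing property — size ≥ 3 — holds for all the 'Yes' cases and none of the 'No' cases.

Yes, No, Yes, Yes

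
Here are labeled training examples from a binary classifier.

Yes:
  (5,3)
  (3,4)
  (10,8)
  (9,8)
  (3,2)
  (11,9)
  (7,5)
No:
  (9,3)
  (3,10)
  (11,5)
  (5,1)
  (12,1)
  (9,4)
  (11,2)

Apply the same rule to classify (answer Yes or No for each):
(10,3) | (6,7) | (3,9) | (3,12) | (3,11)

All 'Yes' examples share one property — |first − second| ≤ 2 — and every 'No' example lacks it.
(10,3) → |10−3| = 7 → No.
(6,7) → |6−7| = 1 → Yes.
(3,9) → |3−9| = 6 → No.
(3,12) → |3−12| = 9 → No.
(3,11) → |3−11| = 8 → No.

No, Yes, No, No, No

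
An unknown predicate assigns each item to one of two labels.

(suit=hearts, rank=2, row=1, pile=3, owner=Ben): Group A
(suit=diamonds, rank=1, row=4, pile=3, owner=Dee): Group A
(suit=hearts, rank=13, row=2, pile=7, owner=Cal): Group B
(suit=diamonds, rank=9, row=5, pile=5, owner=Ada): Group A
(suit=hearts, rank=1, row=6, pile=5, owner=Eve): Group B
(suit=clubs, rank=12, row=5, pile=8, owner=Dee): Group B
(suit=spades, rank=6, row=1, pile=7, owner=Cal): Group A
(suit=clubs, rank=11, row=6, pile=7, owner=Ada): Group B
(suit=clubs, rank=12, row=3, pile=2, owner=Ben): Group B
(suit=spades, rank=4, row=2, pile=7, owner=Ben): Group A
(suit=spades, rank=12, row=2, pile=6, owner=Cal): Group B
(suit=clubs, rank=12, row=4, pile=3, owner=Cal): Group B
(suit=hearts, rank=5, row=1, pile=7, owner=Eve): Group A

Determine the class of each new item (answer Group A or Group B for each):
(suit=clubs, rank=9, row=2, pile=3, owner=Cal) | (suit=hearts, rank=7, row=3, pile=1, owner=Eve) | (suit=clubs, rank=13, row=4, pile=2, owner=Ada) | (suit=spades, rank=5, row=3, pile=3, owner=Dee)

Group A, Group A, Group B, Group A

All 'Group A' examples share one property — rank ≤ 9 AND row ≤ 5 — and every 'Group B' example lacks it.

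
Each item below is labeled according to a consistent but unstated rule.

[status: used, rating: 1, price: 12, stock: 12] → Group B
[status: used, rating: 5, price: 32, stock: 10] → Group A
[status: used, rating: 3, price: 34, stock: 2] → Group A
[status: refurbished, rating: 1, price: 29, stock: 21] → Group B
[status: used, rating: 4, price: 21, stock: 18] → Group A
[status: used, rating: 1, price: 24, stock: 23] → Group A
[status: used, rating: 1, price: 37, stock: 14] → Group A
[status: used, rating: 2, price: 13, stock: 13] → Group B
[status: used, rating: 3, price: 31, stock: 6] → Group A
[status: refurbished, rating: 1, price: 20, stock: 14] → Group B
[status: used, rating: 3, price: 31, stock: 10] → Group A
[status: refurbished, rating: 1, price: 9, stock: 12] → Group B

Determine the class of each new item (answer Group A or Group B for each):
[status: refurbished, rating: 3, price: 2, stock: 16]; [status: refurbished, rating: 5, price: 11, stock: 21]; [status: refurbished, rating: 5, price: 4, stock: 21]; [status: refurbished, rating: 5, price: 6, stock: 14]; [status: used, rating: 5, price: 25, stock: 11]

Group B, Group B, Group B, Group B, Group A

The classifier is using: status is used AND price ≥ 20.
[status: refurbished, rating: 3, price: 2, stock: 16]: Group B (status is refurbished, price = 2).
[status: refurbished, rating: 5, price: 11, stock: 21]: Group B (status is refurbished, price = 11).
[status: refurbished, rating: 5, price: 4, stock: 21]: Group B (status is refurbished, price = 4).
[status: refurbished, rating: 5, price: 6, stock: 14]: Group B (status is refurbished, price = 6).
[status: used, rating: 5, price: 25, stock: 11]: Group A (status is used, price = 25).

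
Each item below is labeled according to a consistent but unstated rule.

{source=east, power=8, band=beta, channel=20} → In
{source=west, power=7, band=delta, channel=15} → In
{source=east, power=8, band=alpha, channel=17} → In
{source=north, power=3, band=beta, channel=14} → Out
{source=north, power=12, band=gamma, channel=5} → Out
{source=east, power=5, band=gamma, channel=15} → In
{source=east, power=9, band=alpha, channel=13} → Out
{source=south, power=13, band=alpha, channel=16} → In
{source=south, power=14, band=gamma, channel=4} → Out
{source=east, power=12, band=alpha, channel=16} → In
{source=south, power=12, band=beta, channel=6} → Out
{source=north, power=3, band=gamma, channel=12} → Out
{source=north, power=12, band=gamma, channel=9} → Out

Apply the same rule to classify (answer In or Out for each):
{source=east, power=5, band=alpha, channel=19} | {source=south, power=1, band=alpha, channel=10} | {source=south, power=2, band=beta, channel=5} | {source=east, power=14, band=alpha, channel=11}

In, Out, Out, Out

The rule appears to be: channel ≥ 15.
{source=east, power=5, band=alpha, channel=19}: In (channel = 19). {source=south, power=1, band=alpha, channel=10}: Out (channel = 10). {source=south, power=2, band=beta, channel=5}: Out (channel = 5). {source=east, power=14, band=alpha, channel=11}: Out (channel = 11).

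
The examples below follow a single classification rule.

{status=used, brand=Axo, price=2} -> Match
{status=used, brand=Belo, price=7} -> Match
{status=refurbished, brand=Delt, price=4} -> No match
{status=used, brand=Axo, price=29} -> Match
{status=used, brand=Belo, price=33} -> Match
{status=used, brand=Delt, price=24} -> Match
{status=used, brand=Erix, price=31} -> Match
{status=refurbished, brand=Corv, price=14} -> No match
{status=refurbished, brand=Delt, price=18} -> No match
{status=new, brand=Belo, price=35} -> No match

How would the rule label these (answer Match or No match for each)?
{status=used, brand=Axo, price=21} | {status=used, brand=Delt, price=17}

Match, Match

Rule: status is used. This holds for each 'Match' example and fails for each 'No match' one.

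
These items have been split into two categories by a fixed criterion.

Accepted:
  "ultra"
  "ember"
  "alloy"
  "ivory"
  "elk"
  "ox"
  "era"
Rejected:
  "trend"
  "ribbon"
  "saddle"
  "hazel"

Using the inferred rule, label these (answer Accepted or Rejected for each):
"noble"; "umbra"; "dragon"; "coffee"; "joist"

Rejected, Accepted, Rejected, Rejected, Rejected

The distinguishing property — starts with a vowel — holds for all the 'Accepted' cases and none of the 'Rejected' cases.
"noble": Rejected (starts with 'n').
"umbra": Accepted (starts with 'u').
"dragon": Rejected (starts with 'd').
"coffee": Rejected (starts with 'c').
"joist": Rejected (starts with 'j').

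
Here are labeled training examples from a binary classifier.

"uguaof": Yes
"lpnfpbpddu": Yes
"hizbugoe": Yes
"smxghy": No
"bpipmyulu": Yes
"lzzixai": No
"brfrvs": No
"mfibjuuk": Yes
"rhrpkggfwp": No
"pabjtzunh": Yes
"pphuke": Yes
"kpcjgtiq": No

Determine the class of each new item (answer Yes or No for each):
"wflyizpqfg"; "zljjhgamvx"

No, No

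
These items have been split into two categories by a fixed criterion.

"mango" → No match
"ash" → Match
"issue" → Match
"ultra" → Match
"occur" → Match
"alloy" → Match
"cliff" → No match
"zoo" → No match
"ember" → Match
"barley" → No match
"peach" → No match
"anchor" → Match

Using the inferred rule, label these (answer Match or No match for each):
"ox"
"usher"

Match, Match

The distinguishing property — starts with a vowel — holds for all the 'Match' cases and none of the 'No match' cases.
"ox" → starts with 'o' → Match. "usher" → starts with 'u' → Match.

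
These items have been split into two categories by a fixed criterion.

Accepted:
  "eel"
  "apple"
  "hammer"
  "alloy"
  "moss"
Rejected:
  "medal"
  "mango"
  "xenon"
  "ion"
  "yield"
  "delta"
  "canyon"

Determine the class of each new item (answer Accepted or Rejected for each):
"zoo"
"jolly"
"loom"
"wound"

The rule appears to be: has a double letter.
"zoo" → 'oo' doubled → Accepted.
"jolly" → 'll' doubled → Accepted.
"loom" → 'oo' doubled → Accepted.
"wound" → no doubled letter → Rejected.

Accepted, Accepted, Accepted, Rejected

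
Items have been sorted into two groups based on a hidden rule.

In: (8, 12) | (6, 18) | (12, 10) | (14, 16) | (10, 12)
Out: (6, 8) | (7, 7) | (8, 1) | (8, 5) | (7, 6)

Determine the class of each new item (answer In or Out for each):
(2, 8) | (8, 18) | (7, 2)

The distinguishing property — sum ≥ 20 — holds for all the 'In' cases and none of the 'Out' cases.

Out, In, Out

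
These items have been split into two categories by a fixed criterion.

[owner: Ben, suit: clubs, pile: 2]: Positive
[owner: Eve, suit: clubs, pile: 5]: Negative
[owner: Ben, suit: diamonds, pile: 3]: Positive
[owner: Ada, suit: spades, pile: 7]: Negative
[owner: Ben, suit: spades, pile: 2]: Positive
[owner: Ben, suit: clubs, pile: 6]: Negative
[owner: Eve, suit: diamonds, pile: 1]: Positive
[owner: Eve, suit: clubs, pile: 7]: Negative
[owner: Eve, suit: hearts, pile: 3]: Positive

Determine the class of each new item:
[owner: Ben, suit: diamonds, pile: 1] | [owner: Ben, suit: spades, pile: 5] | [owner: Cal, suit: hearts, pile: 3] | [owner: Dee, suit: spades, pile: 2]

Every 'Positive' example satisfies: pile ≤ 3. None of the 'Negative' examples do.
[owner: Ben, suit: diamonds, pile: 1]: pile = 1, passes → Positive. [owner: Ben, suit: spades, pile: 5]: pile = 5, does not fit → Negative. [owner: Cal, suit: hearts, pile: 3]: pile = 3, passes → Positive. [owner: Dee, suit: spades, pile: 2]: pile = 2, passes → Positive.

Positive, Negative, Positive, Positive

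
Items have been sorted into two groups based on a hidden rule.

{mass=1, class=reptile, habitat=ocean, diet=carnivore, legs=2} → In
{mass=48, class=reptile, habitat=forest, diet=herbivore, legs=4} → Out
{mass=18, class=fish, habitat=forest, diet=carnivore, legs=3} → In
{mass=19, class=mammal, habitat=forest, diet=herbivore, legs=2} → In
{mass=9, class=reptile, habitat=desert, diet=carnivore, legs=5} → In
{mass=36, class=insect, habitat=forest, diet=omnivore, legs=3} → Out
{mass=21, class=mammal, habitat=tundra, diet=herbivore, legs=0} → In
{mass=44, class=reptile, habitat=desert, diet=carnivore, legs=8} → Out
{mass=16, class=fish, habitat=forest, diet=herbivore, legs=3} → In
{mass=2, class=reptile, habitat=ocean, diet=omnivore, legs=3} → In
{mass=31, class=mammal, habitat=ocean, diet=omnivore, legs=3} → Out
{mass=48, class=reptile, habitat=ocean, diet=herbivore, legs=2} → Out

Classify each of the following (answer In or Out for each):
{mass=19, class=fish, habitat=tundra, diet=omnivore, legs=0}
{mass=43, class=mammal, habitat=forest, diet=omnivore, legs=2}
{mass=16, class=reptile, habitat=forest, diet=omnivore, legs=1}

A rule that fits every label: mass ≤ 21 — true of each 'In' example, false of each 'Out' one.
{mass=19, class=fish, habitat=tundra, diet=omnivore, legs=0} → mass = 19 → In. {mass=43, class=mammal, habitat=forest, diet=omnivore, legs=2} → mass = 43 → Out. {mass=16, class=reptile, habitat=forest, diet=omnivore, legs=1} → mass = 16 → In.

In, Out, In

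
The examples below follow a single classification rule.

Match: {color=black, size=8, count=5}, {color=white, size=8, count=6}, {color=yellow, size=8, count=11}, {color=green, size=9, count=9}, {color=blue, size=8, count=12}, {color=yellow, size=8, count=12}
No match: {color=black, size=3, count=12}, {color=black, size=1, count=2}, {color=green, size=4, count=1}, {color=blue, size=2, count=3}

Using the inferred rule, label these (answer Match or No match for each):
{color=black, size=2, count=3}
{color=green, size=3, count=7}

No match, No match

One predicate separates the groups cleanly: size ≥ 8.
{color=black, size=2, count=3}: No match (size = 2).
{color=green, size=3, count=7}: No match (size = 3).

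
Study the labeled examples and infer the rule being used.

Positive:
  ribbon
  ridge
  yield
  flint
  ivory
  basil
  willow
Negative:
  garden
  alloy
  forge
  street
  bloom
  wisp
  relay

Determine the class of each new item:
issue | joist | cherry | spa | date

Rule: length ≥ 5 AND contains 'i'. This holds for each 'Positive' example and fails for each 'Negative' one.
issue: length 5, has 'i' — has this property, so Positive. joist: length 5, has 'i' — has this property, so Positive. cherry: length 6, no 'i' — does not satisfy this, so Negative. spa: length 3, no 'i' — does not satisfy this, so Negative. date: length 4, no 'i' — does not satisfy this, so Negative.

Positive, Positive, Negative, Negative, Negative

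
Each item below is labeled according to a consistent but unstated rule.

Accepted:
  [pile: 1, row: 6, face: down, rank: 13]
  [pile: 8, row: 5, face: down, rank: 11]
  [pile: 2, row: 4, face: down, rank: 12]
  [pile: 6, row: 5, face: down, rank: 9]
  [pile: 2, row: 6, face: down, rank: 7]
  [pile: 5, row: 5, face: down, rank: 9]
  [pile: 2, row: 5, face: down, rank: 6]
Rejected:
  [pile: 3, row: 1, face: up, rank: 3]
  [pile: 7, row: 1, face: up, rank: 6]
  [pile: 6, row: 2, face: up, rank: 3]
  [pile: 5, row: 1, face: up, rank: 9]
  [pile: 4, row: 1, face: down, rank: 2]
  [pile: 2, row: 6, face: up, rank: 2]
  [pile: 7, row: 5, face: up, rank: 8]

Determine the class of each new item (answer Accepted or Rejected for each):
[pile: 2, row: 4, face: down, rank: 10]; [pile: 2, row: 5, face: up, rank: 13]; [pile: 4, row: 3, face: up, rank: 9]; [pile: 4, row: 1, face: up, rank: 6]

Every 'Accepted' example satisfies: face is down AND row ≥ 2. None of the 'Rejected' examples do.
[pile: 2, row: 4, face: down, rank: 10] → face is down, row = 4 → Accepted.
[pile: 2, row: 5, face: up, rank: 13] → face is up, row = 5 → Rejected.
[pile: 4, row: 3, face: up, rank: 9] → face is up, row = 3 → Rejected.
[pile: 4, row: 1, face: up, rank: 6] → face is up, row = 1 → Rejected.

Accepted, Rejected, Rejected, Rejected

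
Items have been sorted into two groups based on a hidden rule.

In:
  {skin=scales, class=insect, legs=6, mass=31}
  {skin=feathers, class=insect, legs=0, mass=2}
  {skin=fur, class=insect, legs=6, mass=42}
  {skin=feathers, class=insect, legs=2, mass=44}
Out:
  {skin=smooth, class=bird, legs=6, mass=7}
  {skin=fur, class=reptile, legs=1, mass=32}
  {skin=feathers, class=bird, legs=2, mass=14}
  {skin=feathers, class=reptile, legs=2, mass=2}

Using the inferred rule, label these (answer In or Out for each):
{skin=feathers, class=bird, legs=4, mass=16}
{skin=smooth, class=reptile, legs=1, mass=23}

Rule: class is insect. This holds for each 'In' example and fails for each 'Out' one.
{skin=feathers, class=bird, legs=4, mass=16}: class is bird — does not satisfy this, so Out.
{skin=smooth, class=reptile, legs=1, mass=23}: class is reptile — does not satisfy this, so Out.

Out, Out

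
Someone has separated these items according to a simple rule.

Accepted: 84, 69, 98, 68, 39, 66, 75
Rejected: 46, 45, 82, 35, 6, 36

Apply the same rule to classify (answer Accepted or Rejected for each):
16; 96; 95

Rejected, Accepted, Accepted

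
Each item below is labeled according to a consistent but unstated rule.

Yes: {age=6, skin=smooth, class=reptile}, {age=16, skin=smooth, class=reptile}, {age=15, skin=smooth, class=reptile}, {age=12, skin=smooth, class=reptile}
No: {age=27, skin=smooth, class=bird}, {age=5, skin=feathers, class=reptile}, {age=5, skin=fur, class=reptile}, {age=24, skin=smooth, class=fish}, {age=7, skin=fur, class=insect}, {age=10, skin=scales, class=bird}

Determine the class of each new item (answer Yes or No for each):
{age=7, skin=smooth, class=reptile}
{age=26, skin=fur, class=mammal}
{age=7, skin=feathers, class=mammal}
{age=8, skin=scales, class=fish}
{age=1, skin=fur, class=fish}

The common property of the 'Yes' items is: skin is smooth AND class is reptile. No 'No' item has it.
{age=7, skin=smooth, class=reptile}: skin is smooth, class is reptile, passes → Yes. {age=26, skin=fur, class=mammal}: skin is fur, class is mammal, does not fit → No. {age=7, skin=feathers, class=mammal}: skin is feathers, class is mammal, does not fit → No. {age=8, skin=scales, class=fish}: skin is scales, class is fish, does not fit → No. {age=1, skin=fur, class=fish}: skin is fur, class is fish, does not fit → No.

Yes, No, No, No, No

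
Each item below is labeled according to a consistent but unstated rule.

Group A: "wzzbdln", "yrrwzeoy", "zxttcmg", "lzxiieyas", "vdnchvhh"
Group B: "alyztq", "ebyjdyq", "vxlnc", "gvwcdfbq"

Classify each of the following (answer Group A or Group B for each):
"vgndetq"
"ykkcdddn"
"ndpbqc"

Group B, Group A, Group B

The pattern is that an item is 'Group A' exactly when: has a double letter.
"vgndetq" → no doubled letter → Group B. "ykkcdddn" → 'kk' doubled → Group A. "ndpbqc" → no doubled letter → Group B.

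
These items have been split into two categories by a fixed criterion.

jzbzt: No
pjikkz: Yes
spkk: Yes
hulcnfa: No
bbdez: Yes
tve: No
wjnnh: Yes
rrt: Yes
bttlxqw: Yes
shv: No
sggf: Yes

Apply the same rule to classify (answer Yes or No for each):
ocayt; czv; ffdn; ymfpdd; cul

No, No, Yes, Yes, No

One predicate separates the groups cleanly: has a double letter.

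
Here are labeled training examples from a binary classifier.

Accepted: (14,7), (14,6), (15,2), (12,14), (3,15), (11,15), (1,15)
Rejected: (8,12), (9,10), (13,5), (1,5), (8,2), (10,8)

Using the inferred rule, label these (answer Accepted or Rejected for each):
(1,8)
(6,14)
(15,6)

Rejected, Accepted, Accepted

The classifier is using: max ≥ 14.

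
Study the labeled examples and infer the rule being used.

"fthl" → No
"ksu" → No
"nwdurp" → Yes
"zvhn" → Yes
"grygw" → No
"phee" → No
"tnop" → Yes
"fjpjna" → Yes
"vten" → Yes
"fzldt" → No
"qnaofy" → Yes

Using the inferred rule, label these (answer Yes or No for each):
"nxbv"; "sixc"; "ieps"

'Yes' ⟺ contains 'n'.
Yes: "nxbv", since has 'n'. No: "sixc", since no 'n'. No: "ieps", since no 'n'.

Yes, No, No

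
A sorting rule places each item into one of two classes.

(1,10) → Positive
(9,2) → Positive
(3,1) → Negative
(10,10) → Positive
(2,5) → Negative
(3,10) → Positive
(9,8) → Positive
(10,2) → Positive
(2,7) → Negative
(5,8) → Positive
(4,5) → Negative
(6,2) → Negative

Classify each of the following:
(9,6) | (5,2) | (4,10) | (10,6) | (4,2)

Positive, Negative, Positive, Positive, Negative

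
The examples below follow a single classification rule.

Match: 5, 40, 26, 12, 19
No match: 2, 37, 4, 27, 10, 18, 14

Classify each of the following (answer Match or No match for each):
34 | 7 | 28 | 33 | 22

No match, No match, No match, Match, No match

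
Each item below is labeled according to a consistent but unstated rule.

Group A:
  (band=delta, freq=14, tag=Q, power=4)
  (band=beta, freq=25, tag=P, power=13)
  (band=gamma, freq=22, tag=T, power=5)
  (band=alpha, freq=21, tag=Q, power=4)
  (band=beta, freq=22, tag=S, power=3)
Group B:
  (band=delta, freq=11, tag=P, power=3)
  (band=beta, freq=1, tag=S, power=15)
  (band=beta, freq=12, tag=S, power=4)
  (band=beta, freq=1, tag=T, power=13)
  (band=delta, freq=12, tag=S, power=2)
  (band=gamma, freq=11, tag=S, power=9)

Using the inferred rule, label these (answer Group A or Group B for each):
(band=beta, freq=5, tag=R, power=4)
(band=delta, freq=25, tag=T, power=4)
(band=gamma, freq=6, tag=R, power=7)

Group B, Group A, Group B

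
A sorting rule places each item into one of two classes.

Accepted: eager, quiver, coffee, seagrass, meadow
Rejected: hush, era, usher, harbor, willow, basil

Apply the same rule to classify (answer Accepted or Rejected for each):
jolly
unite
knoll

Rejected, Accepted, Rejected

One predicate separates the groups cleanly: has ≥ 3 vowels.
jolly → 1 vowel → Rejected. unite → 3 vowels → Accepted. knoll → 1 vowel → Rejected.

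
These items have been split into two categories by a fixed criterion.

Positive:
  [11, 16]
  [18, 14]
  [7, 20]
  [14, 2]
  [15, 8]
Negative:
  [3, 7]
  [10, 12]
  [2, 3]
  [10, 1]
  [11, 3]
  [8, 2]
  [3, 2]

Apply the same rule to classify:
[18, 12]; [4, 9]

The simplest hypothesis consistent with all the labels is: max ≥ 14.

Positive, Negative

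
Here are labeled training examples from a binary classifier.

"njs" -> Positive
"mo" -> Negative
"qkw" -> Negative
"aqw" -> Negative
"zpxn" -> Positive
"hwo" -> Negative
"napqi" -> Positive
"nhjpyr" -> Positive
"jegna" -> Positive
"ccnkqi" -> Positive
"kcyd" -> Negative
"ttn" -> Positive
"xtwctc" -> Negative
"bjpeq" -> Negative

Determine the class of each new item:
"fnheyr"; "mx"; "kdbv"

Looking at the examples, the only property every 'Positive' case has and every 'Negative' case lacks is: contains 'n'.
"fnheyr": has 'n' — fits, so Positive.
"mx": no 'n' — does not fit, so Negative.
"kdbv": no 'n' — does not fit, so Negative.

Positive, Negative, Negative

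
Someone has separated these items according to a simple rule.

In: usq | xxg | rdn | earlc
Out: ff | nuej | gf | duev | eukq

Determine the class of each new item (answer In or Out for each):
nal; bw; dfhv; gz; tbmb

The common property of the 'In' items is: odd length. No 'Out' item has it.
In: nal, since length 3. Out: bw, since length 2. Out: dfhv, since length 4. Out: gz, since length 2. Out: tbmb, since length 4.

In, Out, Out, Out, Out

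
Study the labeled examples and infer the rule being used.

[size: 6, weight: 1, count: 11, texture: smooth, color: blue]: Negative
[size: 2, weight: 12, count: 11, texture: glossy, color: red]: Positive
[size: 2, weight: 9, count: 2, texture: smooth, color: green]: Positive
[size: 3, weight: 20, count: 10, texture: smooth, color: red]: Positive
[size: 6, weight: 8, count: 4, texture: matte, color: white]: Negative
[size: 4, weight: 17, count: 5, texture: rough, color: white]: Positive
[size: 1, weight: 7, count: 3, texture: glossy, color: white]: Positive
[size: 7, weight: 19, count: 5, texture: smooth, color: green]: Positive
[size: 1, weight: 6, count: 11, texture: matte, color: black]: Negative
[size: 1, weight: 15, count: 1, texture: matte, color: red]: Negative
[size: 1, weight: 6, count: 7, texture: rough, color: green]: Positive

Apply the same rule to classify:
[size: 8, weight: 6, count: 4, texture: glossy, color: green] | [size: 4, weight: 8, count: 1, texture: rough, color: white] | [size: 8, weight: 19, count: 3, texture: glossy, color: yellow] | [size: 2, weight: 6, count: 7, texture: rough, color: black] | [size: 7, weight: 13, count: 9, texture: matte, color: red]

The distinguishing property — texture is not matte AND weight ≥ 6 — holds for all the 'Positive' cases and none of the 'Negative' cases.
[size: 8, weight: 6, count: 4, texture: glossy, color: green] — texture is glossy, weight = 6, hence Positive.
[size: 4, weight: 8, count: 1, texture: rough, color: white] — texture is rough, weight = 8, hence Positive.
[size: 8, weight: 19, count: 3, texture: glossy, color: yellow] — texture is glossy, weight = 19, hence Positive.
[size: 2, weight: 6, count: 7, texture: rough, color: black] — texture is rough, weight = 6, hence Positive.
[size: 7, weight: 13, count: 9, texture: matte, color: red] — texture is matte, weight = 13, hence Negative.

Positive, Positive, Positive, Positive, Negative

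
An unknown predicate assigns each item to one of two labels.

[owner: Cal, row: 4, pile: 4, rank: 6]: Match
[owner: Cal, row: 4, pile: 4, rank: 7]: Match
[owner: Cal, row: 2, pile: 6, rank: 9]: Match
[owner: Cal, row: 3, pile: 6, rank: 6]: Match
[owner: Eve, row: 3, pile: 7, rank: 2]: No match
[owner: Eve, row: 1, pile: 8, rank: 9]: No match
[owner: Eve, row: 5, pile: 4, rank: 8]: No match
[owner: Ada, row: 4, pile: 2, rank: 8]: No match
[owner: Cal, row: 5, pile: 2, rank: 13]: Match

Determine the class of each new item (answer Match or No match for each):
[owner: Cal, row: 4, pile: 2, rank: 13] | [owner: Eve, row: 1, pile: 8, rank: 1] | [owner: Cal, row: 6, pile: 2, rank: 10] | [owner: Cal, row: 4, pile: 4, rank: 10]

Match, No match, Match, Match

Every 'Match' example satisfies: owner is Cal. None of the 'No match' examples do.
[owner: Cal, row: 4, pile: 2, rank: 13]: Match (owner is Cal).
[owner: Eve, row: 1, pile: 8, rank: 1]: No match (owner is Eve).
[owner: Cal, row: 6, pile: 2, rank: 10]: Match (owner is Cal).
[owner: Cal, row: 4, pile: 4, rank: 10]: Match (owner is Cal).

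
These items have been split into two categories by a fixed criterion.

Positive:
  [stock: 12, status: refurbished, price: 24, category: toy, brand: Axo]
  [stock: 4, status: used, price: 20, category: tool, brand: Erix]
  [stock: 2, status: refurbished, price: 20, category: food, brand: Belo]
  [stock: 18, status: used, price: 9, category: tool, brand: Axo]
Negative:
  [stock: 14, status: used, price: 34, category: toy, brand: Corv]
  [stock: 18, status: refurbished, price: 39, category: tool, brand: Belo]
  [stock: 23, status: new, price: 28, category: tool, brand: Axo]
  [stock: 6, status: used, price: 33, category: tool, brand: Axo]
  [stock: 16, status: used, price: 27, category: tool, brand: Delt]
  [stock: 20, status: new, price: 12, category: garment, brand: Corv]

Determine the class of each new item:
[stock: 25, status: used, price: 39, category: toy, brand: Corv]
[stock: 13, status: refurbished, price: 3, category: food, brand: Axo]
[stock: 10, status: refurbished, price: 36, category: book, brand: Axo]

Negative, Positive, Negative

One predicate separates the groups cleanly: stock ≤ 18 AND price ≤ 24.
[stock: 25, status: used, price: 39, category: toy, brand: Corv] — stock = 25, price = 39, hence Negative. [stock: 13, status: refurbished, price: 3, category: food, brand: Axo] — stock = 13, price = 3, hence Positive. [stock: 10, status: refurbished, price: 36, category: book, brand: Axo] — stock = 10, price = 36, hence Negative.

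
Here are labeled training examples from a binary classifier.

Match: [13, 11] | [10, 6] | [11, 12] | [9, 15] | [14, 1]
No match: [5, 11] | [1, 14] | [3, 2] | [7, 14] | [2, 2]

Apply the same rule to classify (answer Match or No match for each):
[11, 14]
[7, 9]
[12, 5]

Match, No match, Match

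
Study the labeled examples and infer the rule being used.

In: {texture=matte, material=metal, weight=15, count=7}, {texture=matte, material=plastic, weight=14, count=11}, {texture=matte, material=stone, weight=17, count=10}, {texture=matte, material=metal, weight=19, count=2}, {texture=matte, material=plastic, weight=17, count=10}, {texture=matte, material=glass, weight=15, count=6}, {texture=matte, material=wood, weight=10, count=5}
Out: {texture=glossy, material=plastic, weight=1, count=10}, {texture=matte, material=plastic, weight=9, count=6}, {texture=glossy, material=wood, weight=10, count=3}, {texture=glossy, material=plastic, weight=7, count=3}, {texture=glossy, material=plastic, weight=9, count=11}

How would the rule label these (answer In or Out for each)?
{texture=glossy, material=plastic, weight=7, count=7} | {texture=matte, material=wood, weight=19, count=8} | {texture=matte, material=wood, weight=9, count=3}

A rule that fits every label: texture is matte AND weight ≥ 10 — true of each 'In' example, false of each 'Out' one.
{texture=glossy, material=plastic, weight=7, count=7}: texture is glossy, weight = 7, fails this test → Out.
{texture=matte, material=wood, weight=19, count=8}: texture is matte, weight = 19, fits → In.
{texture=matte, material=wood, weight=9, count=3}: texture is matte, weight = 9, fails this test → Out.

Out, In, Out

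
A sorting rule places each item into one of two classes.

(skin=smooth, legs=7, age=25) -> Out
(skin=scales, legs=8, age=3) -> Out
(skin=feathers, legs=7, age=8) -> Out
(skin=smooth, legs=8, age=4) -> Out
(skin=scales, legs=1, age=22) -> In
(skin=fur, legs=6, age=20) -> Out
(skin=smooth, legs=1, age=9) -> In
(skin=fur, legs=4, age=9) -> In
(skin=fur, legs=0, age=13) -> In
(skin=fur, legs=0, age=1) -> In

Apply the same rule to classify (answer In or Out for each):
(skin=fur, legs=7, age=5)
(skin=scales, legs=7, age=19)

Out, Out

The simplest hypothesis consistent with all the labels is: legs ≤ 4.
(skin=fur, legs=7, age=5) → legs = 7 → Out. (skin=scales, legs=7, age=19) → legs = 7 → Out.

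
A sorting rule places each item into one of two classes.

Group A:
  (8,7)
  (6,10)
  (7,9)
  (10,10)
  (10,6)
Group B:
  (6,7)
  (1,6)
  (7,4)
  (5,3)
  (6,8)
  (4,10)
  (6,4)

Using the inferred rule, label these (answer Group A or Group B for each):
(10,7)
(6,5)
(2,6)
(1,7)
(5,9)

One predicate separates the groups cleanly: sum ≥ 15.
(10,7): 10+7 = 17 — passes, so Group A. (6,5): 6+5 = 11 — lacks this property, so Group B. (2,6): 2+6 = 8 — lacks this property, so Group B. (1,7): 1+7 = 8 — lacks this property, so Group B. (5,9): 5+9 = 14 — lacks this property, so Group B.

Group A, Group B, Group B, Group B, Group B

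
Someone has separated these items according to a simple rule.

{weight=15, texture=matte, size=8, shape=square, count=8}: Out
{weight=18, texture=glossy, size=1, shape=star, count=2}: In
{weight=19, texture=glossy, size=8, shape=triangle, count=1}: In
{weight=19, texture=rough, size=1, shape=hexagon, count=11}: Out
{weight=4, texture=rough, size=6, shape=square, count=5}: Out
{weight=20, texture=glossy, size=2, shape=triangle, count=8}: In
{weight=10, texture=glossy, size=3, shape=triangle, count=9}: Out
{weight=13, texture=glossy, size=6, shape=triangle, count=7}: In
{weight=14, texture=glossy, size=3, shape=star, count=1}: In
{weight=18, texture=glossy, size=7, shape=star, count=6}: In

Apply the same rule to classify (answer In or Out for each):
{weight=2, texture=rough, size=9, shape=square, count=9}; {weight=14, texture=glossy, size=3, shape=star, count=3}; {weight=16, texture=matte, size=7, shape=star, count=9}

Out, In, Out

The simplest hypothesis consistent with all the labels is: texture is glossy AND count ≤ 8.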